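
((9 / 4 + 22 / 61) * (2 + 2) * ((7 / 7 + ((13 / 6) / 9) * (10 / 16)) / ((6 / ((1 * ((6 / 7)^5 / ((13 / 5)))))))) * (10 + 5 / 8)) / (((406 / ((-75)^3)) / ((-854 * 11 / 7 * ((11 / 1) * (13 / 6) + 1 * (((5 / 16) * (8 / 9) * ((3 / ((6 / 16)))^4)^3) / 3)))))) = 5346026343992412890625 / 159152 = 33590695335229295.83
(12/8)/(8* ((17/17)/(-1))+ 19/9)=-27/106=-0.25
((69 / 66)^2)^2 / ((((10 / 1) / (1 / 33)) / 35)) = 1958887 / 15460896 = 0.13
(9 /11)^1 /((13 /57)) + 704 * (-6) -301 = -646562 /143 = -4521.41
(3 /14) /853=3 /11942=0.00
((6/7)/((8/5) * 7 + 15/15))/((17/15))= 450/7259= 0.06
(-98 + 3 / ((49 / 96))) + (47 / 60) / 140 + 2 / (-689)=-3732066119 / 40513200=-92.12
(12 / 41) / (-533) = -12 / 21853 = -0.00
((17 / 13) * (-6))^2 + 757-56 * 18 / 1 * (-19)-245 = 19725.56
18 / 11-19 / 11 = -1 / 11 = -0.09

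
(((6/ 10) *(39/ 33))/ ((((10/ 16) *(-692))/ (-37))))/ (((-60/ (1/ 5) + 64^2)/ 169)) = 18759/ 6945950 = 0.00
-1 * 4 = -4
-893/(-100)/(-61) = -893/6100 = -0.15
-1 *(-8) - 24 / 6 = 4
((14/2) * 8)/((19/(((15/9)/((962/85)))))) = 11900/27417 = 0.43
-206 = -206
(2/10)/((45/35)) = 7/45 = 0.16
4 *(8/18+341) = 12292/9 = 1365.78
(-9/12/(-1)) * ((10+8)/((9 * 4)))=0.38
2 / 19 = 0.11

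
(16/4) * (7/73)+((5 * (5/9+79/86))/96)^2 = 156966296473/403039162368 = 0.39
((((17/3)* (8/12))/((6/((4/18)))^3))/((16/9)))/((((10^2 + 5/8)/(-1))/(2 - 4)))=34/15844815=0.00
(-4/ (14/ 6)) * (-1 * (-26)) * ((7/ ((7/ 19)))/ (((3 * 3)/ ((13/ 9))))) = -25688/ 189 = -135.92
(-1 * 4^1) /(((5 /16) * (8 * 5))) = -8 /25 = -0.32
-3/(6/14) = -7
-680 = -680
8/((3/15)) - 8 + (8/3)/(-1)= 88/3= 29.33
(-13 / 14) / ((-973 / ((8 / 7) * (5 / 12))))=65 / 143031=0.00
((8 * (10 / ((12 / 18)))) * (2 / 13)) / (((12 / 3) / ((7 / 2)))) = 210 / 13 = 16.15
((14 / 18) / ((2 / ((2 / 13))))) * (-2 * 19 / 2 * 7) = -931 / 117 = -7.96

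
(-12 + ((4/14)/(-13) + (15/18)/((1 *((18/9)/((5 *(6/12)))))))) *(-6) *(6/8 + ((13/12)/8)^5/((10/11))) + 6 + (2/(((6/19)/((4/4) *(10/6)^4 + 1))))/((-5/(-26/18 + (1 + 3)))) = 27.20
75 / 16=4.69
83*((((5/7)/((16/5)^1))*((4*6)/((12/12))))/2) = 6225/28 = 222.32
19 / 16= 1.19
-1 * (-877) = 877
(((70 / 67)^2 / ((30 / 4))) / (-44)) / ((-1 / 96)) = 15680 / 49379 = 0.32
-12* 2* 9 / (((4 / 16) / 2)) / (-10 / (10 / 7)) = 246.86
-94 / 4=-23.50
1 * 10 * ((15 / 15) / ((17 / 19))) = 190 / 17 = 11.18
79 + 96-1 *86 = 89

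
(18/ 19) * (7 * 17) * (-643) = -1377306/ 19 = -72489.79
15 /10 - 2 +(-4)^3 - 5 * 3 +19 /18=-706 /9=-78.44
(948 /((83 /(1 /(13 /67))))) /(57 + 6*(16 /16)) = 0.93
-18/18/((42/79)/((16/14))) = -316/147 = -2.15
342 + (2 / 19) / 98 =318403 / 931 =342.00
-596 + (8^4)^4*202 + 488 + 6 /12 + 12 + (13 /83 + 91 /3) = 28315256757185118601 /498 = 56857945295552446.99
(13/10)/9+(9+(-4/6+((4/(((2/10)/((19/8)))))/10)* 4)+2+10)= 3553/90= 39.48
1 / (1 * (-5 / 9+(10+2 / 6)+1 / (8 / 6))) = 36 / 379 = 0.09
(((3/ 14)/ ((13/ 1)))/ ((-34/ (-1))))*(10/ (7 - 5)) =15/ 6188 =0.00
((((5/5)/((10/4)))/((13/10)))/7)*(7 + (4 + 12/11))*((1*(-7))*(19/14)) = -722/143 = -5.05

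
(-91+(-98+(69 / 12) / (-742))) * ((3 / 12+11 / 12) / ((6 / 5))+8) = -181194925 / 106848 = -1695.82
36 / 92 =9 / 23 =0.39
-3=-3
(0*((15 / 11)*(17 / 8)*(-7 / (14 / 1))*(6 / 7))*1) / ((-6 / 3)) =0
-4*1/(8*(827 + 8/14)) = -7/11586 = -0.00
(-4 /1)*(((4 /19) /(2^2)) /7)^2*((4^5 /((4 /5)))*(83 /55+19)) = -1155072 /194579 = -5.94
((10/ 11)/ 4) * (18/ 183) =15/ 671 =0.02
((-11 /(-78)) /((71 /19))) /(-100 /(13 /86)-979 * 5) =-209 /30772110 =-0.00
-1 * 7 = -7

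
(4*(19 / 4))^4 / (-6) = -130321 / 6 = -21720.17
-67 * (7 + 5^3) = -8844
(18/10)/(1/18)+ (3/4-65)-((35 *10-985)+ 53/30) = 36083/60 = 601.38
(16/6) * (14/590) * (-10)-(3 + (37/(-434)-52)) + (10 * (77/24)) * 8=7812881/25606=305.12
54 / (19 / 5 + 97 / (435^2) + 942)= 5109075 / 89484551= 0.06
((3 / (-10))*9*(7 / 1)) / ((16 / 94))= -8883 / 80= -111.04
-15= -15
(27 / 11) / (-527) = -27 / 5797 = -0.00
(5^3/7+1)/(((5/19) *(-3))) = -836/35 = -23.89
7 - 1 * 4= 3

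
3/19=0.16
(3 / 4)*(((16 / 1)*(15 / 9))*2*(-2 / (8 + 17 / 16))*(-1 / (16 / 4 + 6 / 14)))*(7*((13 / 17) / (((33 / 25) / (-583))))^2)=3721812640000 / 2338299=1591675.25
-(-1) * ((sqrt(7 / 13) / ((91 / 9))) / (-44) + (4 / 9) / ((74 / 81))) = 18 / 37- 9 * sqrt(91) / 52052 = 0.48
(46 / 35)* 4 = 184 / 35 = 5.26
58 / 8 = 7.25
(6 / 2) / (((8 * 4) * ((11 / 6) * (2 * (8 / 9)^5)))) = 531441 / 11534336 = 0.05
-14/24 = -7/12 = -0.58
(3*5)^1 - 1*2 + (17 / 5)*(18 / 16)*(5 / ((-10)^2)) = 10553 / 800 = 13.19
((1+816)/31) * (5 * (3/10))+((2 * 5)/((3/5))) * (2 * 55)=348353/186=1872.87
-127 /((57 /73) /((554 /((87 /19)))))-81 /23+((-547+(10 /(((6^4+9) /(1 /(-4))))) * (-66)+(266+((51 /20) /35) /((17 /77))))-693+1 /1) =-12399040201 /600300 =-20654.74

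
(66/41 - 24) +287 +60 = 13309/41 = 324.61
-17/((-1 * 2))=17/2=8.50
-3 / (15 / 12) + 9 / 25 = -51 / 25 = -2.04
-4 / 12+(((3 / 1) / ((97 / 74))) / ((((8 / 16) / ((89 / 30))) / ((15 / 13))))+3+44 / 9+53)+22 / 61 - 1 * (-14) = 62710811 / 692289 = 90.58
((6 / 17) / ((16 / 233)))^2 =488601 / 18496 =26.42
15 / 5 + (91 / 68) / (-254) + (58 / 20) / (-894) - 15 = -463563647 / 38602920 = -12.01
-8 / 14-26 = -26.57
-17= -17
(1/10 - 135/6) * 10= -224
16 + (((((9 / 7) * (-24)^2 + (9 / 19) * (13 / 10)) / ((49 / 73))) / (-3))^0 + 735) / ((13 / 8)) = 6096 / 13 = 468.92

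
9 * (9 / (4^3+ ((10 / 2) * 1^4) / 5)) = 81 / 65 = 1.25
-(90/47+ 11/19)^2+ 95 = 70798126/797449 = 88.78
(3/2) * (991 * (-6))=-8919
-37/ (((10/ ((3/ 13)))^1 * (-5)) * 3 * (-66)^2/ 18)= 37/ 157300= 0.00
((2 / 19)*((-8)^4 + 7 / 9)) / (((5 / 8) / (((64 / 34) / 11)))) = 18877952 / 159885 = 118.07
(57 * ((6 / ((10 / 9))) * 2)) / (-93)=-1026 / 155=-6.62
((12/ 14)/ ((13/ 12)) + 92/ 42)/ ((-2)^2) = 407/ 546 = 0.75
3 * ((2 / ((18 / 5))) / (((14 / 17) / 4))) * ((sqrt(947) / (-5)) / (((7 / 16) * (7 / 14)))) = -1088 * sqrt(947) / 147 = -227.76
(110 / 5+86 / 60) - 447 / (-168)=21919 / 840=26.09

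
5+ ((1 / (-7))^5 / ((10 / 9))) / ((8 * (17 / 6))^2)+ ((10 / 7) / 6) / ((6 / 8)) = 37192449671 / 6994401120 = 5.32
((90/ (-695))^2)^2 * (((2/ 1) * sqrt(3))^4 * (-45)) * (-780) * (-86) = -45630799718400/ 373301041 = -122235.93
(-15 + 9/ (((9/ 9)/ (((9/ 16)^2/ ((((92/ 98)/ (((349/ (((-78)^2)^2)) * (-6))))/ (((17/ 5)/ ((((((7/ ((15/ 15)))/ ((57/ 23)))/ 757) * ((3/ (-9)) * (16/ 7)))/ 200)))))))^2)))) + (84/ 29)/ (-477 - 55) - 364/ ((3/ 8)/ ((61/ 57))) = -65833065105069164561643561985/ 75968256287011915941543936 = -866.59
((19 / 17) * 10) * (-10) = -1900 / 17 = -111.76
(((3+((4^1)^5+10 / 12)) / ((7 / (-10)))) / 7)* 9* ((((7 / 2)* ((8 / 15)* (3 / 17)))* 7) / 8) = -18501 / 34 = -544.15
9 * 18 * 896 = 145152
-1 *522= -522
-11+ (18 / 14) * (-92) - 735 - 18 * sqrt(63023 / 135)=-6050 / 7 - 2 * sqrt(945345) / 5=-1253.20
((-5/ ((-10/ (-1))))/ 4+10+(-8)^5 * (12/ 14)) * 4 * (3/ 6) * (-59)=92766349/ 28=3313083.89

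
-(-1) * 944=944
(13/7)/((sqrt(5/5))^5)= 13/7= 1.86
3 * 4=12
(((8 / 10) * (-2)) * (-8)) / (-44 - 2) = -32 / 115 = -0.28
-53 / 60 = -0.88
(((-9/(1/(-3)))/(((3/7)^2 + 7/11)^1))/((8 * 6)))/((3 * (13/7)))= 11319/91936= 0.12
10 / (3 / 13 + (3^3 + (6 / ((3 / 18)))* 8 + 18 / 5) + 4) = 325 / 10492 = 0.03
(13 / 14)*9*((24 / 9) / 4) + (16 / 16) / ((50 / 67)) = 2419 / 350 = 6.91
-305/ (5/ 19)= -1159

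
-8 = -8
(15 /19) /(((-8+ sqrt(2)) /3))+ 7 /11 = 2143 /6479-45 * sqrt(2) /1178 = 0.28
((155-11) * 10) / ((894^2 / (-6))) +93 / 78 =681991 / 577226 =1.18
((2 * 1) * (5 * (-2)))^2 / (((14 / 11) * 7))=2200 / 49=44.90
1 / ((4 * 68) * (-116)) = -1 / 31552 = -0.00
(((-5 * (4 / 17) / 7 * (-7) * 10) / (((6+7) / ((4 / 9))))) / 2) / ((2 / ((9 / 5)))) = 0.18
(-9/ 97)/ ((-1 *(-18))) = -1/ 194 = -0.01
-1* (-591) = 591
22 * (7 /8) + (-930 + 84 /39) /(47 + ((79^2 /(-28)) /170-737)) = 3523592121 /171113332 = 20.59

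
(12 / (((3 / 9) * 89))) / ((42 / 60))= 360 / 623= 0.58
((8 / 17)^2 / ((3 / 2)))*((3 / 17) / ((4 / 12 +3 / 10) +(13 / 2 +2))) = 1920 / 673081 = 0.00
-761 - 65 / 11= -8436 / 11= -766.91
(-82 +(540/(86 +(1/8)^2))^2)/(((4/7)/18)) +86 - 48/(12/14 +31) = -37755297871/30035647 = -1257.02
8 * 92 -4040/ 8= 231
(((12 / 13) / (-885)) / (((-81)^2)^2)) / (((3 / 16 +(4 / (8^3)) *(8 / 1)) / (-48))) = 256 / 55028058345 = 0.00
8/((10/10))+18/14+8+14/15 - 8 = 1073/105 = 10.22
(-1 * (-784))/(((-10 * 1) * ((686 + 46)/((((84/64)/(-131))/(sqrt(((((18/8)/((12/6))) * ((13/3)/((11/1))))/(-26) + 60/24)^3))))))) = 30184 * sqrt(4807)/7630166395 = 0.00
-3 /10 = -0.30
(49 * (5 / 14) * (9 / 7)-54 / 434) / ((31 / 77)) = 106821 / 1922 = 55.58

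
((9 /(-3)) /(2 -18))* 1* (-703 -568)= -3813 /16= -238.31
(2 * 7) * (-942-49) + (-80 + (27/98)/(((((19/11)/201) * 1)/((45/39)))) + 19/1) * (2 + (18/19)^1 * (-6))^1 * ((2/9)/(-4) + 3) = -13613.57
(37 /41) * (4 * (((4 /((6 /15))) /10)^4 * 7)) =1036 /41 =25.27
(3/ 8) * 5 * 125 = 1875/ 8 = 234.38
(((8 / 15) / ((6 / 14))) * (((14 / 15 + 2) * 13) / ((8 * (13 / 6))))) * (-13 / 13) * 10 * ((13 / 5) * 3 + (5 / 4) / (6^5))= -93407237 / 437400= -213.55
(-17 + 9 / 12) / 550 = -13 / 440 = -0.03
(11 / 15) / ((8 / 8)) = 11 / 15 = 0.73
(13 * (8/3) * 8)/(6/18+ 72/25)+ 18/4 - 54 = 17741/482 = 36.81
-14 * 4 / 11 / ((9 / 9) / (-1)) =56 / 11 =5.09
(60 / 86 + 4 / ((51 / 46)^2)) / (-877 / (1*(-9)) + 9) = 220991 / 5952533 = 0.04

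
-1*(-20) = 20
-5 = -5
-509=-509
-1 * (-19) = 19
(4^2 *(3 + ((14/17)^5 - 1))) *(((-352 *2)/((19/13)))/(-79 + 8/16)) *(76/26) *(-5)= -760891760640/222917549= -3413.33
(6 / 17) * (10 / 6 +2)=22 / 17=1.29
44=44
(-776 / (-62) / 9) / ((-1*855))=-0.00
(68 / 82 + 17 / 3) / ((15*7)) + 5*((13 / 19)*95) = 4198174 / 12915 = 325.06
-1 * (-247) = 247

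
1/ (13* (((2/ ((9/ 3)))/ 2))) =3/ 13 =0.23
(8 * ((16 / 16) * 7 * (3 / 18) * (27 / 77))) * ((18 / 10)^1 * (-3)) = -972 / 55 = -17.67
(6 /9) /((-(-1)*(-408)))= -1 /612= -0.00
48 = 48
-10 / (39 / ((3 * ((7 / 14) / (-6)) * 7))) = 35 / 78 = 0.45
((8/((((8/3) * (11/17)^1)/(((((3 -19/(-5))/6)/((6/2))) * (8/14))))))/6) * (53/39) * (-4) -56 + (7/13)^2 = -99461893/1756755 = -56.62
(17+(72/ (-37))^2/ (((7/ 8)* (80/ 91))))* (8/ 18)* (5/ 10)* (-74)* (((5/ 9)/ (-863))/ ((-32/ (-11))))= 1650671/ 20691288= 0.08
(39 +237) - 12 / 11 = 3024 / 11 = 274.91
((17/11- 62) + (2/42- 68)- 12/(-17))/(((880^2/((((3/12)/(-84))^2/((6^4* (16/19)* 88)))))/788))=-938523563/78310945892125900800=-0.00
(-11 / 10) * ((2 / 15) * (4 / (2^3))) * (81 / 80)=-297 / 4000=-0.07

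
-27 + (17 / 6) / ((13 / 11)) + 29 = 343 / 78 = 4.40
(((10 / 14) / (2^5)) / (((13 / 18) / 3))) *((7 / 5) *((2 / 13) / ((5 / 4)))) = 27 / 1690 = 0.02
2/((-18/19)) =-19/9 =-2.11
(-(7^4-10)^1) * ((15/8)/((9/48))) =-23910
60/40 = 3/2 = 1.50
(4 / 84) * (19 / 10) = 19 / 210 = 0.09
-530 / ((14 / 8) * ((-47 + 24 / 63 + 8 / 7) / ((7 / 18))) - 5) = 1484 / 587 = 2.53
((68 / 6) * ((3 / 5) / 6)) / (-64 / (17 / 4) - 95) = -289 / 28065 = -0.01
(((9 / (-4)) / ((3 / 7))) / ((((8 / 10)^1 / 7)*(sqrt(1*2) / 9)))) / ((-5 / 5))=6615*sqrt(2) / 32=292.34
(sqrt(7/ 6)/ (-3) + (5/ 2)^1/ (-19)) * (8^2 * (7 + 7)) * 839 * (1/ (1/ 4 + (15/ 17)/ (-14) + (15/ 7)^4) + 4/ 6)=-2794930818176 * sqrt(42)/ 93771729-13974654090880/ 197962539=-263755.35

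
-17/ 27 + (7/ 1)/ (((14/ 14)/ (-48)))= -9089/ 27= -336.63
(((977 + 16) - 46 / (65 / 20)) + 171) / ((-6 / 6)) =-14948 / 13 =-1149.85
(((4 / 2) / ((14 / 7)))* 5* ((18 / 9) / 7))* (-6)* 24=-1440 / 7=-205.71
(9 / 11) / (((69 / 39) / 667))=3393 / 11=308.45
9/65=0.14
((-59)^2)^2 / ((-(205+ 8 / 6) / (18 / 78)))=-109056249 / 8047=-13552.41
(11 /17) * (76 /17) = 836 /289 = 2.89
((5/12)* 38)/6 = 95/36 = 2.64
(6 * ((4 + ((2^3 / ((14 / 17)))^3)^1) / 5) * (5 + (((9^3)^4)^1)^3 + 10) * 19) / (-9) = -90117743405272966455452370086299582168704 / 1715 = -52546789157593566446327910000000000000.00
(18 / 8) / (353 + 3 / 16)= 36 / 5651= 0.01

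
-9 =-9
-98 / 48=-49 / 24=-2.04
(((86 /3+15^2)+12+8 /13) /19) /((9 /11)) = 114235 /6669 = 17.13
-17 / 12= -1.42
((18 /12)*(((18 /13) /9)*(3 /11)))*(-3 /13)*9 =-243 /1859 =-0.13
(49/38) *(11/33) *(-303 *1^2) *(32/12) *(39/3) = -257348/57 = -4514.88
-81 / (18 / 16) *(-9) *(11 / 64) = 111.38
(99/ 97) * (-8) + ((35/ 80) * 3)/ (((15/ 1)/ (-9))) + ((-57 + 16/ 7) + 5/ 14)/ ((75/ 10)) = -2639963/ 162960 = -16.20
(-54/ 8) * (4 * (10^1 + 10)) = -540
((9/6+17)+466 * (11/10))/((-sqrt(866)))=-5311 * sqrt(866)/8660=-18.05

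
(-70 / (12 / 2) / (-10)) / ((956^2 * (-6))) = -7 / 32901696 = -0.00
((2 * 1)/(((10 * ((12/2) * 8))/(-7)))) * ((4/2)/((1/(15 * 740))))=-1295/2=-647.50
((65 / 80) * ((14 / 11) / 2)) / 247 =7 / 3344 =0.00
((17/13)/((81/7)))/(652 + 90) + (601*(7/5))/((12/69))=5400134819/1116180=4838.05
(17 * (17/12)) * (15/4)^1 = 1445/16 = 90.31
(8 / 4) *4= 8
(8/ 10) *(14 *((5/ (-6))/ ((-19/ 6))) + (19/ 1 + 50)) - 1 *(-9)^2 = -2171/ 95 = -22.85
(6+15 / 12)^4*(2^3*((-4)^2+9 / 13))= 153479977 / 416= 368942.25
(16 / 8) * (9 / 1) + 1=19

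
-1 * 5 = -5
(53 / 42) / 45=53 / 1890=0.03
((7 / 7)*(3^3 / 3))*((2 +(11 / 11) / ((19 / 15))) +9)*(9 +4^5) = 109606.74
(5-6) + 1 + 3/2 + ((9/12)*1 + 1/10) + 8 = 207/20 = 10.35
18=18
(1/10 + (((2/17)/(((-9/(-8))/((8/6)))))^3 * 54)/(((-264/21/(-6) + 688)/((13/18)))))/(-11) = -38987798173/4282097645430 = -0.01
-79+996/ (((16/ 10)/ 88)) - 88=54613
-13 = -13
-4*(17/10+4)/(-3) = 38/5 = 7.60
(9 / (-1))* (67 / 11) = -603 / 11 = -54.82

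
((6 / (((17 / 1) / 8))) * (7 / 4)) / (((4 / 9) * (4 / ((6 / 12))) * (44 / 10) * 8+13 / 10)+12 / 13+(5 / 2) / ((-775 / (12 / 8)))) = 1218672 / 31414963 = 0.04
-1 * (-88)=88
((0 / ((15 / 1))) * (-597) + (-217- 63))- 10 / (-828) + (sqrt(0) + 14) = -110119 / 414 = -265.99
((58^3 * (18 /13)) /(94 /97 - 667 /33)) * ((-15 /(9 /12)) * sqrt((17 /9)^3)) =141565462720 * sqrt(17) /800761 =728918.31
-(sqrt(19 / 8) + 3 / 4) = -sqrt(38) / 4 - 3 / 4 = -2.29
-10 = -10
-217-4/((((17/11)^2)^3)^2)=-126441579192365021/582622237229761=-217.02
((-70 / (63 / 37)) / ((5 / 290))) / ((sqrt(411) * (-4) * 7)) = 5365 * sqrt(411) / 25893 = 4.20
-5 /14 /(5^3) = -1 /350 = -0.00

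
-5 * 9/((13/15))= -675/13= -51.92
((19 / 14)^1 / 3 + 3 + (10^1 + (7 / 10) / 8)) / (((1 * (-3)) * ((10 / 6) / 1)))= -22747 / 8400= -2.71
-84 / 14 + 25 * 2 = 44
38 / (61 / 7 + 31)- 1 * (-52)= 7361 / 139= 52.96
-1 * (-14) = 14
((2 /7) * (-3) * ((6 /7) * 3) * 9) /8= -243 /98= -2.48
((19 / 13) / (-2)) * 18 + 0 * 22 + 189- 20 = 2026 / 13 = 155.85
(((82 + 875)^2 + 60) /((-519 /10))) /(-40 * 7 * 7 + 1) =3053030 /338907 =9.01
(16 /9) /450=8 /2025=0.00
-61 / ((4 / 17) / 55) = -57035 / 4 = -14258.75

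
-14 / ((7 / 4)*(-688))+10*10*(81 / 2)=348301 / 86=4050.01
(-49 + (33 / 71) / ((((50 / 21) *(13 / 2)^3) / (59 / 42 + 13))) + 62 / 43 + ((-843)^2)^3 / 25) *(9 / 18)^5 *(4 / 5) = 300907021565316218521453 / 838430125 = 358893380131488.26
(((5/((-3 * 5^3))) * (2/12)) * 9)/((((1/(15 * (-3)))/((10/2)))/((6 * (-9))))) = -243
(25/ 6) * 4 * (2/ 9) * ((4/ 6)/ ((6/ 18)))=200/ 27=7.41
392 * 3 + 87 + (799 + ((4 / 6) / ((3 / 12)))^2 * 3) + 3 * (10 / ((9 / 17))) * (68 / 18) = 62030 / 27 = 2297.41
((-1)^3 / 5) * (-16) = 16 / 5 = 3.20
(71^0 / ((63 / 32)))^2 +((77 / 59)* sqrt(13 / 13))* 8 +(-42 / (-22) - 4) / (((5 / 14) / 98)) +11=-7110034021 / 12879405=-552.05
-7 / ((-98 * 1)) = 0.07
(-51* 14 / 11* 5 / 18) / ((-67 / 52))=30940 / 2211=13.99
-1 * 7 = -7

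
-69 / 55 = -1.25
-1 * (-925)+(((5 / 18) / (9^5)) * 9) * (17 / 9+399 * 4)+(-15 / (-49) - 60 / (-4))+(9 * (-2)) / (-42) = 48998132017 / 52081218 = 940.80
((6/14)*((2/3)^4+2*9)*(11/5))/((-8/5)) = -8107/756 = -10.72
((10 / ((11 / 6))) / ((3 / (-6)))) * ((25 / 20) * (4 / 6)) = -100 / 11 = -9.09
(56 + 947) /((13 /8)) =8024 /13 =617.23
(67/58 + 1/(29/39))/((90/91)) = 91/36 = 2.53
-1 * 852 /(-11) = 852 /11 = 77.45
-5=-5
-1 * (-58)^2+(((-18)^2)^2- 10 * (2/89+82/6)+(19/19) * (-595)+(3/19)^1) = 511765592/5073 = 100880.27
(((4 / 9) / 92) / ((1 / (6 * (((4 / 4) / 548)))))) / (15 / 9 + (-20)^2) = 1 / 7593910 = 0.00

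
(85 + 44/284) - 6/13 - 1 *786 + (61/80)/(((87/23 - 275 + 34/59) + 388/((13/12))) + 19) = -97301578618457/138744695440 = -701.30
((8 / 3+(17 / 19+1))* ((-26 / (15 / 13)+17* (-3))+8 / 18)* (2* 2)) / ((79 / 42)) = -9577568 / 13509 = -708.98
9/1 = 9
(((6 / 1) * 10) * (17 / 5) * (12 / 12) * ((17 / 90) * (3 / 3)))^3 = 193100552 / 3375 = 57214.98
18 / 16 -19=-143 / 8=-17.88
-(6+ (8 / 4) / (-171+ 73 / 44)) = -44618 / 7451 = -5.99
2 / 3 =0.67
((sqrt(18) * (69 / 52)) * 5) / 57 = 345 * sqrt(2) / 988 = 0.49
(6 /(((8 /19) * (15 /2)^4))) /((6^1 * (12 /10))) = 19 /30375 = 0.00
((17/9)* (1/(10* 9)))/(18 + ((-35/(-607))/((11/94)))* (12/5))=113509/103746420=0.00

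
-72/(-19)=72/19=3.79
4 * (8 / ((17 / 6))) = 192 / 17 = 11.29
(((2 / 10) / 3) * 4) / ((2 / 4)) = 8 / 15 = 0.53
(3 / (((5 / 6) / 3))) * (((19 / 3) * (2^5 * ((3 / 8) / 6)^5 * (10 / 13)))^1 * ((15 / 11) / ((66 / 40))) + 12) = 2087555967 / 16107520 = 129.60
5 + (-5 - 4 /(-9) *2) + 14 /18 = 5 /3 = 1.67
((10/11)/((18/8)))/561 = 40/55539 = 0.00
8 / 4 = 2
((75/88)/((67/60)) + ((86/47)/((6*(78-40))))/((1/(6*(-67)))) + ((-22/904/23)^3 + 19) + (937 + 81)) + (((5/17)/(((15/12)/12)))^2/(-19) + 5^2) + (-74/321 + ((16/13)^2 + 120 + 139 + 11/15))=25507884553399057285490083959/19322178445852412234378560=1320.14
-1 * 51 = -51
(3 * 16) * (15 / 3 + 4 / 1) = 432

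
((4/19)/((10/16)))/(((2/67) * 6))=536/285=1.88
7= 7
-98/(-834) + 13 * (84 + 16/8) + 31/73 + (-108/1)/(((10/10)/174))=-537997730/30441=-17673.46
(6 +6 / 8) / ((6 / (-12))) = -27 / 2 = -13.50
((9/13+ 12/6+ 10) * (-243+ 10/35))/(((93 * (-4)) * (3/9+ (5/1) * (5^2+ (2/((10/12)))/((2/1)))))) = 280335/4445896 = 0.06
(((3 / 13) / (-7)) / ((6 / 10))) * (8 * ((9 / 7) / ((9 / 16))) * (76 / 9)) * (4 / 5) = -38912 / 5733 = -6.79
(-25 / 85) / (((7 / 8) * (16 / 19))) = -95 / 238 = -0.40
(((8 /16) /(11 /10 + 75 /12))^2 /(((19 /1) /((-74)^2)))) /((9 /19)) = 547600 /194481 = 2.82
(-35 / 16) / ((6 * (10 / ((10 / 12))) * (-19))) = 35 / 21888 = 0.00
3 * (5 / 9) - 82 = -241 / 3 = -80.33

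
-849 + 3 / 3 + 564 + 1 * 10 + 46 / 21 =-5708 / 21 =-271.81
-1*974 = -974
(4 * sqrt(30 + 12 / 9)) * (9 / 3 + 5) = 32 * sqrt(282) / 3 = 179.12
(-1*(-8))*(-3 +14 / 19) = -344 / 19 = -18.11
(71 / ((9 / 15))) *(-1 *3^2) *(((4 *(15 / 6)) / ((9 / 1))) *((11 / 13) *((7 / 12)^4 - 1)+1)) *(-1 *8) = 120492325 / 50544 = 2383.91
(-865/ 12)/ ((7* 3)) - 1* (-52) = 12239/ 252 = 48.57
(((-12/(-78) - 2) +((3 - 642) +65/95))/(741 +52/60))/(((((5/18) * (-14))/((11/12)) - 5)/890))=1741494150/20958197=83.09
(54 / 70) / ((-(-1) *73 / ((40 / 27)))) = 8 / 511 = 0.02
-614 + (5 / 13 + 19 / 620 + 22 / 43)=-212478879 / 346580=-613.07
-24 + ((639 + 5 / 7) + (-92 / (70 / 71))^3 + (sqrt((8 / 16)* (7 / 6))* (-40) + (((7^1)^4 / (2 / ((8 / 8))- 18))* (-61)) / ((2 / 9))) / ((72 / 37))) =-8679331875701 / 10976000- 185* sqrt(21) / 54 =-790771.15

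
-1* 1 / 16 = -1 / 16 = -0.06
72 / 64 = 1.12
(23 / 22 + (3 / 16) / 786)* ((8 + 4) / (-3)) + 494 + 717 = 13912189 / 11528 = 1206.82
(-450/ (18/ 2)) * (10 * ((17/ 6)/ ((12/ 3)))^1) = -2125/ 6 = -354.17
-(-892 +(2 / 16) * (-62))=3599 / 4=899.75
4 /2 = 2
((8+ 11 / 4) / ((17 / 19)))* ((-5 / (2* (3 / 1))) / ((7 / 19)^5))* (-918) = 91033779735 / 67228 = 1354105.13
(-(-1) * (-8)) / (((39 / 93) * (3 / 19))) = -4712 / 39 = -120.82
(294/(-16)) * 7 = -1029/8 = -128.62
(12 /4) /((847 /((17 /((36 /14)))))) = 17 /726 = 0.02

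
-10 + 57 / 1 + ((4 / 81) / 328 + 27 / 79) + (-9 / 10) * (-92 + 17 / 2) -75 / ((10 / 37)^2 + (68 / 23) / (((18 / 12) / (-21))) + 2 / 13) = 1099112521586179 / 8841430086660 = 124.31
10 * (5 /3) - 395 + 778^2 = 1814717 /3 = 604905.67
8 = 8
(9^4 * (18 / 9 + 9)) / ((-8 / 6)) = -54128.25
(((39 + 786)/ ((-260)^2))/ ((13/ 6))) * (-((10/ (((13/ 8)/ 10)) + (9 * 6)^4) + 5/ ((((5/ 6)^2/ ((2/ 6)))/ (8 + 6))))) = -6839722197/ 142805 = -47895.54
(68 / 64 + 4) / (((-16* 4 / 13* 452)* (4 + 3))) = -1053 / 3239936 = -0.00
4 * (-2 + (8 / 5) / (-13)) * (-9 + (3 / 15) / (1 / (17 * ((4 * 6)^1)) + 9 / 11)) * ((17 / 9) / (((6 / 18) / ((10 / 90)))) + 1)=435151904 / 3590925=121.18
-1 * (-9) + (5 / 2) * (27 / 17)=441 / 34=12.97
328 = 328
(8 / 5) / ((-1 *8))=-1 / 5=-0.20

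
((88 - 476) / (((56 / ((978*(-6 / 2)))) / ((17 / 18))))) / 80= 268787 / 1120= 239.99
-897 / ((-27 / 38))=11362 / 9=1262.44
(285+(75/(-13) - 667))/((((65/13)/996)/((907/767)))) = -4553898252/49855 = -91342.86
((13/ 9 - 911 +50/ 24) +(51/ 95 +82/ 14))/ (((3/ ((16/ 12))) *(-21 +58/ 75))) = 19.80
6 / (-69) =-2 / 23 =-0.09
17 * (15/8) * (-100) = -6375/2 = -3187.50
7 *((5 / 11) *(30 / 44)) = 525 / 242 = 2.17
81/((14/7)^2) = 81/4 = 20.25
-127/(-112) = 127/112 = 1.13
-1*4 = -4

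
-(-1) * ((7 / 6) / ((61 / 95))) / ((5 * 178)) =133 / 65148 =0.00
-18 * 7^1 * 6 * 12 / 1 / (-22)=4536 / 11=412.36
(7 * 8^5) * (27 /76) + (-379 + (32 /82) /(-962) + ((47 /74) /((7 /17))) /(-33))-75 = 81034.79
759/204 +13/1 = 1137/68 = 16.72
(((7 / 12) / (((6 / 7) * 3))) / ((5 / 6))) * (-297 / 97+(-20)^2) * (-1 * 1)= -1886647 / 17460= -108.06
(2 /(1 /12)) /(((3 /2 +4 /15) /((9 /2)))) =3240 /53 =61.13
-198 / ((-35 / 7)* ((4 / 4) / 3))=594 / 5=118.80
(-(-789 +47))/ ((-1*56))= -53/ 4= -13.25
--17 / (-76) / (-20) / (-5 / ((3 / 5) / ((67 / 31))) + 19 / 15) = -93 / 139232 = -0.00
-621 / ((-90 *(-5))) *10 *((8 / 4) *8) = -1104 / 5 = -220.80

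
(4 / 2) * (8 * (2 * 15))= 480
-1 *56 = -56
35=35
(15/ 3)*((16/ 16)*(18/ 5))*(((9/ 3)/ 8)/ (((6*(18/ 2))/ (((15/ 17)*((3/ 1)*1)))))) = 45/ 136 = 0.33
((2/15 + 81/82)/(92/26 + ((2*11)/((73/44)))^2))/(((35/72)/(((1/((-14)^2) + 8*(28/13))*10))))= 138313912563/62411825035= 2.22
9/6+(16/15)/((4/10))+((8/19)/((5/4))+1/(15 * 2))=431/95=4.54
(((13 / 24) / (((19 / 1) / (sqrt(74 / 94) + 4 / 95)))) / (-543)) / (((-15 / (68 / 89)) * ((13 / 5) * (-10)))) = -17 * sqrt(1739) / 7768081980 - 17 / 3925360575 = -0.00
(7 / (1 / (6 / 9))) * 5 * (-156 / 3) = -3640 / 3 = -1213.33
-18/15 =-6/5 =-1.20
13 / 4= 3.25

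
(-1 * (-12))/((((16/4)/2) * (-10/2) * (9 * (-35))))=2/525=0.00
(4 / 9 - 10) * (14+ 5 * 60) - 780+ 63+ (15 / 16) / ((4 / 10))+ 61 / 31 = -33150851 / 8928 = -3713.13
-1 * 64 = -64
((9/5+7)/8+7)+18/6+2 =131/10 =13.10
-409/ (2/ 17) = -3476.50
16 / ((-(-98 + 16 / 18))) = 72 / 437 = 0.16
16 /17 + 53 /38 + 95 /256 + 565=46942557 /82688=567.71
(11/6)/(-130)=-11/780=-0.01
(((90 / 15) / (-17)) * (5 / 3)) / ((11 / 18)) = -180 / 187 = -0.96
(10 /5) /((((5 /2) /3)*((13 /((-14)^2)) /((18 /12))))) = 3528 /65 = 54.28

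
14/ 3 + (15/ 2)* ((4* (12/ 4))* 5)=1364/ 3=454.67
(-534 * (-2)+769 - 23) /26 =907 /13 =69.77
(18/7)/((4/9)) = 81/14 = 5.79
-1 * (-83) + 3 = 86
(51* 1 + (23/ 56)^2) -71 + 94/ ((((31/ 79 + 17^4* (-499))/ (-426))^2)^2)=-5639178112495779552642647218504189745151/ 284357263282255707063760720996456360000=-19.83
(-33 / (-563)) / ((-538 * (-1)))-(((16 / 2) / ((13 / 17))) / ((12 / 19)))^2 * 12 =-505610033285 / 153567258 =-3292.43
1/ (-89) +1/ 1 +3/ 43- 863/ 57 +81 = 14597465/ 218139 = 66.92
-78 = -78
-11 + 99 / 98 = -979 / 98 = -9.99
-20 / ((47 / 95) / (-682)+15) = -1295800 / 971803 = -1.33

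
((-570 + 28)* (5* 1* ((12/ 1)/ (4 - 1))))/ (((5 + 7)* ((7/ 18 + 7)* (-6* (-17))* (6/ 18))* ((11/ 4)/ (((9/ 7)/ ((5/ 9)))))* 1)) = -526824/ 174097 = -3.03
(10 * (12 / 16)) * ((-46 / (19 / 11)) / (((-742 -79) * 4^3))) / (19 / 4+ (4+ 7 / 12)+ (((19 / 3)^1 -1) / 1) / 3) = 6831 / 19966720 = 0.00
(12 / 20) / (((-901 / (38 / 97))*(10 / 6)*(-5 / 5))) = 342 / 2184925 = 0.00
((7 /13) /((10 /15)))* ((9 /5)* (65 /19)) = 4.97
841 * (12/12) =841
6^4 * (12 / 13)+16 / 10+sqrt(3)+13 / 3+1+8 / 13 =sqrt(3)+234752 / 195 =1205.59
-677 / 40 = -16.92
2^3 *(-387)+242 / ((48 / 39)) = -23195 / 8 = -2899.38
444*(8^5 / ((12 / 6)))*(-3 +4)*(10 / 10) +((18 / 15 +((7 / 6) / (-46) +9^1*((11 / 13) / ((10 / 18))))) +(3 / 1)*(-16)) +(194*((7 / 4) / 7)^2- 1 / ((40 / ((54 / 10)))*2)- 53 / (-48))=435013667431 / 59800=7274476.04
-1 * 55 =-55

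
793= 793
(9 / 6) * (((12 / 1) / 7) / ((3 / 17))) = 102 / 7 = 14.57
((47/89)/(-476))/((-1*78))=47/3304392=0.00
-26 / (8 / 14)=-91 / 2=-45.50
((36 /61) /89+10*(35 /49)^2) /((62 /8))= 5436056 /8246651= 0.66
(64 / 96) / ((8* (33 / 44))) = 1 / 9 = 0.11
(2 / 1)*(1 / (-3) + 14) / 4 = 41 / 6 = 6.83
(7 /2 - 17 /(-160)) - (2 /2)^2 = 2.61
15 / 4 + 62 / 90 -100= -17201 / 180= -95.56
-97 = -97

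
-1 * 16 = -16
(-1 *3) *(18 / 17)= -3.18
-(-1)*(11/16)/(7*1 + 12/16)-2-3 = -609/124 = -4.91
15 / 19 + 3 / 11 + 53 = 11299 / 209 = 54.06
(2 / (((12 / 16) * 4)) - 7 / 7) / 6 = -1 / 18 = -0.06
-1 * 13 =-13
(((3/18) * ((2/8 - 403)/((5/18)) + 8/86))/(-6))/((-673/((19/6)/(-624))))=11844923/39005141760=0.00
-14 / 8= -7 / 4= -1.75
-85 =-85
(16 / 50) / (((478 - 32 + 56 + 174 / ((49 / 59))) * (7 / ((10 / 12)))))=7 / 130740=0.00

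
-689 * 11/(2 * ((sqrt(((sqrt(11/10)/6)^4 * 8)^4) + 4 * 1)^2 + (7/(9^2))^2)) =-261000878767200000000/1102541179286678881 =-236.73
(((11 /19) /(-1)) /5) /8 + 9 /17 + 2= 32493 /12920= 2.51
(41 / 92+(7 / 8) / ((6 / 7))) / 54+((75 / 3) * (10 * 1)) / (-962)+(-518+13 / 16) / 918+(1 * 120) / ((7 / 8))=116316059959 / 853090056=136.35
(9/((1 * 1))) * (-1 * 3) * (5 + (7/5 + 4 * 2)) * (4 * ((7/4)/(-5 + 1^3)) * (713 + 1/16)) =19406709/40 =485167.72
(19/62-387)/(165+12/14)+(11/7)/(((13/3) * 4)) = -29356447/13100724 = -2.24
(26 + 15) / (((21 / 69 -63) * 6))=-943 / 8652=-0.11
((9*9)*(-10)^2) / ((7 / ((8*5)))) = 324000 / 7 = 46285.71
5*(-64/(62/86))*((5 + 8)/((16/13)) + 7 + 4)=-296700/31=-9570.97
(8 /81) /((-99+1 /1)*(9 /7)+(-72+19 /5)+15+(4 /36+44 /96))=-320 /578763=-0.00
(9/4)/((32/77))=693/128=5.41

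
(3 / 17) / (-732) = -1 / 4148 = -0.00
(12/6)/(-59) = -2/59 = -0.03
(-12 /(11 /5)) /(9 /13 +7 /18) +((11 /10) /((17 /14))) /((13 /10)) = -2674258 /615043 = -4.35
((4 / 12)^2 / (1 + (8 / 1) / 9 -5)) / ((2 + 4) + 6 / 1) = -1 / 336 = -0.00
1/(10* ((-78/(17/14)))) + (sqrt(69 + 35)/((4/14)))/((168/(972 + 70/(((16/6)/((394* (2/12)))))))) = -17/10920 + 10783* sqrt(26)/96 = 572.74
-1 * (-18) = 18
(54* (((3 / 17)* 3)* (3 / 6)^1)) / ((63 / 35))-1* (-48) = 951 / 17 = 55.94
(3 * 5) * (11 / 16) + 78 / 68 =3117 / 272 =11.46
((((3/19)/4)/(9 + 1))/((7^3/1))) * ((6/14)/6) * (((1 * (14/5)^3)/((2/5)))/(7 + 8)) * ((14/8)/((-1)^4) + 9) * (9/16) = 387/21280000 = 0.00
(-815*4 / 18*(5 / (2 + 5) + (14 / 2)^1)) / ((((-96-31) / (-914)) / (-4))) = 40220.11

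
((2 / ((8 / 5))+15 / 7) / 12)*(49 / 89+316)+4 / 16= 894637 / 9968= 89.75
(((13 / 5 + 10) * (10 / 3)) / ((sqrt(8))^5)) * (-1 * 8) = -21 * sqrt(2) / 16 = -1.86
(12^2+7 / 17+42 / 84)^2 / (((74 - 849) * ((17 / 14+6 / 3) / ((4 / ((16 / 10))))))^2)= 1189491121 / 56240122500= 0.02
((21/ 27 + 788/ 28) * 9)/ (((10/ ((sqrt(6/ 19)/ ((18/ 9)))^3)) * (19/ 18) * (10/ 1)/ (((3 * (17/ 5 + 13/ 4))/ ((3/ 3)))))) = 73791 * sqrt(114)/ 722000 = 1.09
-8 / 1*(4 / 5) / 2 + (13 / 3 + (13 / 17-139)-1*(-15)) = -31136 / 255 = -122.10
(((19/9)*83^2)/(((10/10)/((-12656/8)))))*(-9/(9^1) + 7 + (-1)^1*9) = 207069562/3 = 69023187.33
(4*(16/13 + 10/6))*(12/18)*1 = 904/117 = 7.73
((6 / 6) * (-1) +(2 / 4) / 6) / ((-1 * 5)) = 11 / 60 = 0.18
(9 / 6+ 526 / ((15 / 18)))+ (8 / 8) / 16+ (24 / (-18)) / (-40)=151871 / 240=632.80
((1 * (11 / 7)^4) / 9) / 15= 14641 / 324135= 0.05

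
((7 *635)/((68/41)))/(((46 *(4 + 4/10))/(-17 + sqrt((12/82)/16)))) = -911225/4048 + 22225 *sqrt(246)/275264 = -223.84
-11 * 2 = -22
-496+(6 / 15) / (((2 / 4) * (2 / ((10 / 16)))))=-1983 / 4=-495.75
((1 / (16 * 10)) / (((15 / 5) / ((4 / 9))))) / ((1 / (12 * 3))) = 1 / 30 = 0.03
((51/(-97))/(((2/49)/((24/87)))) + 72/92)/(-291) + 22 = 138127424/6275803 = 22.01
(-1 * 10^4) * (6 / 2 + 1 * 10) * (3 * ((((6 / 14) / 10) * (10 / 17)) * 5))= -5850000 / 119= -49159.66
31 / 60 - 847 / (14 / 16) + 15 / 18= -19333 / 20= -966.65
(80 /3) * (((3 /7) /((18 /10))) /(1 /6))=800 /21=38.10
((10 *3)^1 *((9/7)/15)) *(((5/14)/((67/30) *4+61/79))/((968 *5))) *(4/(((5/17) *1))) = 36261/136378858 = 0.00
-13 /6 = -2.17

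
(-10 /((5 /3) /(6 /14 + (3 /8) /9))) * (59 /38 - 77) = 226493 /1064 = 212.87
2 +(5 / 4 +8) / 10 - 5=-83 / 40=-2.08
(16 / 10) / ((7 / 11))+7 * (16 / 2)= 2048 / 35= 58.51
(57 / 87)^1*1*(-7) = -133 / 29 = -4.59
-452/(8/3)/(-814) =339/1628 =0.21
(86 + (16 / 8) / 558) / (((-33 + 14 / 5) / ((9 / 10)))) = -2.56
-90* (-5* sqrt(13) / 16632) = 25* sqrt(13) / 924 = 0.10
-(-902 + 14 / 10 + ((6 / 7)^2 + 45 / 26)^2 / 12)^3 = 24944187943239905014732652084433 / 34206335812286263808000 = 729227125.64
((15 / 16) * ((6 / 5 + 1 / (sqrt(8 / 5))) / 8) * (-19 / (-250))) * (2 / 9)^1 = 19 * sqrt(10) / 38400 + 19 / 8000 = 0.00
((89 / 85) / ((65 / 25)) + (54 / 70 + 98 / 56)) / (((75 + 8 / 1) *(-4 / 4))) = -90473 / 2568020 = -0.04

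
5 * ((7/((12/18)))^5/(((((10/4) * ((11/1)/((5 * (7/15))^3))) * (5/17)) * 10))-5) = 881794553/8800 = 100203.93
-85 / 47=-1.81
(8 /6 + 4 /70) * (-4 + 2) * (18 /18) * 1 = -292 /105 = -2.78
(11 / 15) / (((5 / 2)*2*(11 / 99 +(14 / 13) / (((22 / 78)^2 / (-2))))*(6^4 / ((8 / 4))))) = -1331 / 158560200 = -0.00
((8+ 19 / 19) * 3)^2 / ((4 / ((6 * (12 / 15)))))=4374 / 5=874.80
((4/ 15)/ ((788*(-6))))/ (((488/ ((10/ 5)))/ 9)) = -1/ 480680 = -0.00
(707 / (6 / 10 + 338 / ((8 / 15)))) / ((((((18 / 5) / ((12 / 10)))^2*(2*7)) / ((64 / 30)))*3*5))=6464 / 5138235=0.00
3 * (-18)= -54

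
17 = 17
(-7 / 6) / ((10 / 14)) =-49 / 30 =-1.63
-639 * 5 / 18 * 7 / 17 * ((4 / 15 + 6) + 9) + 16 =-112181 / 102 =-1099.81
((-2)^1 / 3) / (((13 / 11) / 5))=-110 / 39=-2.82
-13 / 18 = -0.72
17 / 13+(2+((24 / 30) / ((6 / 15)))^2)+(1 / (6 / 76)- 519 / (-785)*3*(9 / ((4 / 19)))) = 12829693 / 122460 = 104.77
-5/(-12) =5/12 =0.42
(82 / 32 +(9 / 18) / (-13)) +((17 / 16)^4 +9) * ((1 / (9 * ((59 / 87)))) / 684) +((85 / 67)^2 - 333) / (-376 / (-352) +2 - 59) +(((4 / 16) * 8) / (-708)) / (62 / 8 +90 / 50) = 1839334617673019516707 / 217644269774377844736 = 8.45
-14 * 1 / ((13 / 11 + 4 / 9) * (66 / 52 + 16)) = -5148 / 10327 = -0.50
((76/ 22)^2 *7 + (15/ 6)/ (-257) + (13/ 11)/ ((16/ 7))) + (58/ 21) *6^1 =350431623/ 3482864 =100.62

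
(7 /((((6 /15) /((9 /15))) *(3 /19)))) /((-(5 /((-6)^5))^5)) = 1890614153990325141504 /3125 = 604996529276904045.28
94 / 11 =8.55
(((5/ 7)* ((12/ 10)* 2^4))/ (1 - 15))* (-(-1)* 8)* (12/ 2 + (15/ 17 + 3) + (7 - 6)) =-71040/ 833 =-85.28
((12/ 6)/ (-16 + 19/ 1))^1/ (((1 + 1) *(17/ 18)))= 6/ 17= 0.35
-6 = -6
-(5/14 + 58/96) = -323/336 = -0.96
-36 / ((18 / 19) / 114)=-4332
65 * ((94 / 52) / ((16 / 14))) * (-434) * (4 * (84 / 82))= -182835.73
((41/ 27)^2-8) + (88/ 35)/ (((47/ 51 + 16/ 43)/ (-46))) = -6883699001/ 72386055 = -95.10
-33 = -33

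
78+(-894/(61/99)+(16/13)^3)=-183744500/134017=-1371.05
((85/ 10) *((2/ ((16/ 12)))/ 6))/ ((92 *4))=17/ 2944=0.01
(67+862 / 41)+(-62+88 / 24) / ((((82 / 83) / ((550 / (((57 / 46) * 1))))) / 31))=-812346.54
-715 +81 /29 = -20654 /29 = -712.21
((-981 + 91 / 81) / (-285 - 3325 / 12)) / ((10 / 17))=539716 / 182115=2.96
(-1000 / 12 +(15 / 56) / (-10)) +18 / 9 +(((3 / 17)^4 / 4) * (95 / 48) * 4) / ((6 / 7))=-4566301469 / 56126112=-81.36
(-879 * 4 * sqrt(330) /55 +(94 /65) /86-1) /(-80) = 687 /55900 +879 * sqrt(330) /1100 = 14.53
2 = 2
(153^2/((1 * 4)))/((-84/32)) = -15606/7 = -2229.43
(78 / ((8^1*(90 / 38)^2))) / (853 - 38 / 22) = 51623 / 25282800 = 0.00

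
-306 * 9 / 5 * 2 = -5508 / 5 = -1101.60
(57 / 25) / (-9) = -19 / 75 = -0.25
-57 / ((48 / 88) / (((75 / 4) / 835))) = -3135 / 1336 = -2.35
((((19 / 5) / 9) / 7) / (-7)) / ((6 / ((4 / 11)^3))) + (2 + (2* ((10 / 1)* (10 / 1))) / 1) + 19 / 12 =7169848333 / 35218260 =203.58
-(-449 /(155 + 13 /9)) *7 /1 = 28287 /1408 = 20.09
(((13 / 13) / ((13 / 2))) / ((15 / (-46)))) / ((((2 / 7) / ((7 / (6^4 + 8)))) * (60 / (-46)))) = 25921 / 3814200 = 0.01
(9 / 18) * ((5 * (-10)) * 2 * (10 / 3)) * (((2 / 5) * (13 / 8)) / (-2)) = 325 / 6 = 54.17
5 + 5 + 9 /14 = 149 /14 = 10.64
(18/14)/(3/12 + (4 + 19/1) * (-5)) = -4/357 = -0.01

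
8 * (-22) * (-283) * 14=697312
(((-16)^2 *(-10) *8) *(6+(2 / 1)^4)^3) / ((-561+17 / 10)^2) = -21807104000 / 31281649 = -697.12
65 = 65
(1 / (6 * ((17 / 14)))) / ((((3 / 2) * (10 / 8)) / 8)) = 448 / 765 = 0.59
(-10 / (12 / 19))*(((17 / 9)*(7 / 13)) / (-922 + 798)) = 11305 / 87048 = 0.13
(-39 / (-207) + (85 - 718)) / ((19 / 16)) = -698624 / 1311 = -532.89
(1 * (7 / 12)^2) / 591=49 / 85104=0.00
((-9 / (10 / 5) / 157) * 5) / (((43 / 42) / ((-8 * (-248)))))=-1874880 / 6751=-277.72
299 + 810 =1109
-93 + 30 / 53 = -4899 / 53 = -92.43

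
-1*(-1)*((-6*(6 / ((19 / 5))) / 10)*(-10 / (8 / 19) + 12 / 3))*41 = 29151 / 38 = 767.13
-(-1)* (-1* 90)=-90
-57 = -57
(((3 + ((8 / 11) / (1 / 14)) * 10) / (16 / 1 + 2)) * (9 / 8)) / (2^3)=1153 / 1408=0.82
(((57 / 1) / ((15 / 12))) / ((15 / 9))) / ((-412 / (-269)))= 45999 / 2575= 17.86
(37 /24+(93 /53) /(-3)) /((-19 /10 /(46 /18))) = -139955 /108756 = -1.29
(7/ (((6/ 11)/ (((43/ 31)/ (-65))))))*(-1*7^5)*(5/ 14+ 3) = 373636417/ 24180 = 15452.29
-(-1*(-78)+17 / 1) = -95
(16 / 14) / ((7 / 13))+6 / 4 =355 / 98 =3.62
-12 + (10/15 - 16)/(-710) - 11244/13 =-12140701/13845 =-876.90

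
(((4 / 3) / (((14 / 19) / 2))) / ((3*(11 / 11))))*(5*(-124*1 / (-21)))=47120 / 1323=35.62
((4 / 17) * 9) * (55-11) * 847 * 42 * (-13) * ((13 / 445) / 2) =-4761508752 / 7565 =-629412.92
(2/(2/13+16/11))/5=143/575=0.25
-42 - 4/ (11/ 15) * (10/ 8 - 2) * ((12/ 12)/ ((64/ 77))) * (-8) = -651/ 8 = -81.38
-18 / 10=-9 / 5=-1.80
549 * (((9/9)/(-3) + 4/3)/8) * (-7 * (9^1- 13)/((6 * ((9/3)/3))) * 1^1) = 1281/4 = 320.25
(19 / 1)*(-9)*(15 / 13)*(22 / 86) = -28215 / 559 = -50.47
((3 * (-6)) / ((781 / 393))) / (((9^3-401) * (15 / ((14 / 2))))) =-8253 / 640420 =-0.01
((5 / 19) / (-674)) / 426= -5 / 5455356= -0.00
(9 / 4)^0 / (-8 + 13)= 1 / 5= 0.20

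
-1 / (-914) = 1 / 914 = 0.00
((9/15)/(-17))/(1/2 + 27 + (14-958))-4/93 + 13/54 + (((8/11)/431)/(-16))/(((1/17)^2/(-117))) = 3.76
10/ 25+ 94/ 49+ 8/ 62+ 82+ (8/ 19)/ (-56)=12185097/ 144305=84.44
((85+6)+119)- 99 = 111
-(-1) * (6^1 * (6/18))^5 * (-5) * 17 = -2720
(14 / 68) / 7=1 / 34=0.03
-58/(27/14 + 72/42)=-812/51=-15.92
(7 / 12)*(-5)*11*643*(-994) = 20505805.83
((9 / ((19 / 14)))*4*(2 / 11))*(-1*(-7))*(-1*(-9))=63504 / 209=303.85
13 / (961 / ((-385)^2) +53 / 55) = 1926925 / 143796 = 13.40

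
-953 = -953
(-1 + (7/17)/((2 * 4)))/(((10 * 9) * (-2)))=43/8160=0.01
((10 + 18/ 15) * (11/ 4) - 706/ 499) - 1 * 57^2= -3219.61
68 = 68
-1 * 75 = -75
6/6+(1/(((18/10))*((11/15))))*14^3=68633/33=2079.79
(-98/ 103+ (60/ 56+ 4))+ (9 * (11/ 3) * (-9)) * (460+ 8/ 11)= -136831.88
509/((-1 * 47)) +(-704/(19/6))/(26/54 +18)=-10186085/445607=-22.86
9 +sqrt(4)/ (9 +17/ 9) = 450/ 49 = 9.18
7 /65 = 0.11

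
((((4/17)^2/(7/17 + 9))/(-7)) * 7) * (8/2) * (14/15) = -28/1275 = -0.02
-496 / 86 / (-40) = 31 / 215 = 0.14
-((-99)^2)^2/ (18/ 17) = -181445913/ 2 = -90722956.50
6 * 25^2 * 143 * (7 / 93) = 1251250 / 31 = 40362.90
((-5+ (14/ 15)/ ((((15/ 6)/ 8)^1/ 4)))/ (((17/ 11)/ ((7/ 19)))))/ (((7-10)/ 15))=-40117/ 4845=-8.28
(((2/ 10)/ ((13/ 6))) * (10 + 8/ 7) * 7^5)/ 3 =28812/ 5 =5762.40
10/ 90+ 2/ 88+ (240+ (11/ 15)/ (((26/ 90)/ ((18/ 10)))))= 6298657/ 25740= 244.70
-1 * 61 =-61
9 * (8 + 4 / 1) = 108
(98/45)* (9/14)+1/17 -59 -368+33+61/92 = -3064487/7820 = -391.88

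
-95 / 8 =-11.88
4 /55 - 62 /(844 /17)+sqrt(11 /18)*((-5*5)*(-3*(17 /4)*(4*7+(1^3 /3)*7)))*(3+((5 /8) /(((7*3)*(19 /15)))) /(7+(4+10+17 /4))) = -27297 /23210+445442075*sqrt(22) /92112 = 22681.09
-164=-164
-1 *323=-323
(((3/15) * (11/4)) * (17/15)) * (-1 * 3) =-187/100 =-1.87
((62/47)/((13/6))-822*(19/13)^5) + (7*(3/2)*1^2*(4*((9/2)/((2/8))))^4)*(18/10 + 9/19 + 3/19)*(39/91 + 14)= 16412282262886372554/1657823245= 9899898745.17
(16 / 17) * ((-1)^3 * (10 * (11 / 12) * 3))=-440 / 17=-25.88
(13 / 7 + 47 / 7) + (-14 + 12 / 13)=-410 / 91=-4.51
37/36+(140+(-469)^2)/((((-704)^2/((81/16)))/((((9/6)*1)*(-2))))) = -408009719/71368704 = -5.72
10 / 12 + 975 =5855 / 6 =975.83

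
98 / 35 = 14 / 5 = 2.80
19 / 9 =2.11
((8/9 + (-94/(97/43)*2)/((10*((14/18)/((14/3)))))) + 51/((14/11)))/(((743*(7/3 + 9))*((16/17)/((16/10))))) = -552667/302698200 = -0.00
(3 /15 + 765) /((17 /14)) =53564 /85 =630.16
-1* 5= -5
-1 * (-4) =4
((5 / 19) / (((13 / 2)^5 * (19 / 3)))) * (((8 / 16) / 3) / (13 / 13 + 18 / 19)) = 0.00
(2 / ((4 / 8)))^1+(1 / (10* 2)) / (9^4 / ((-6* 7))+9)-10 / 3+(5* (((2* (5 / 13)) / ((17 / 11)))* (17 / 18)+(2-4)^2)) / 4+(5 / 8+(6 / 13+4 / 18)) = 2701697 / 357240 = 7.56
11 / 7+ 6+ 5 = 88 / 7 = 12.57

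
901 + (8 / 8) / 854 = 769455 / 854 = 901.00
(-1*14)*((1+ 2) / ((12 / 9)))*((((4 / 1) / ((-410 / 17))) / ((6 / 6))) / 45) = 119 / 1025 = 0.12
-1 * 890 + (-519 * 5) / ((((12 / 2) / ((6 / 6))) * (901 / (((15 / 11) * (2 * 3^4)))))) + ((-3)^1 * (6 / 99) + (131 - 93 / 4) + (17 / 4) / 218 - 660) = -1216576629 / 785672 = -1548.45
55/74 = 0.74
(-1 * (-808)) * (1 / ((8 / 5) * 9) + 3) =2480.11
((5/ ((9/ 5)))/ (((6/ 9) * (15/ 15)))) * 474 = 1975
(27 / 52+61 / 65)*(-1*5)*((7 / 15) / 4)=-2653 / 3120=-0.85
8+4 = 12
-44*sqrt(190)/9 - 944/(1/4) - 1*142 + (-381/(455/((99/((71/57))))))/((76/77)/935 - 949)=-82357882075725/21020764739 - 44*sqrt(190)/9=-3985.32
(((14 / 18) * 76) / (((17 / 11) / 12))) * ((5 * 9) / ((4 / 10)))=877800 / 17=51635.29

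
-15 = -15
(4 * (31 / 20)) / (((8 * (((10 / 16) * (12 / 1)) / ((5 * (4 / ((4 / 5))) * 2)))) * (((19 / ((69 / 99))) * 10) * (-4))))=-713 / 150480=-0.00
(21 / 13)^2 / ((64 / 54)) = 11907 / 5408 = 2.20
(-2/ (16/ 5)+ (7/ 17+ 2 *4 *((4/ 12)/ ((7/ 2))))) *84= 1567/ 34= 46.09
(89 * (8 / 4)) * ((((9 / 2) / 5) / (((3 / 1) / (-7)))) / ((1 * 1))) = -1869 / 5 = -373.80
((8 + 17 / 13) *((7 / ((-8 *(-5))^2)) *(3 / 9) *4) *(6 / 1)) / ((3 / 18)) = 1.95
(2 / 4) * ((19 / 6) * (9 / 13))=57 / 52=1.10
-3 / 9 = -1 / 3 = -0.33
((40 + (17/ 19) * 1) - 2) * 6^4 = 957744/ 19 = 50407.58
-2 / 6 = -0.33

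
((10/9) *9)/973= 10/973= 0.01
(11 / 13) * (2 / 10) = 11 / 65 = 0.17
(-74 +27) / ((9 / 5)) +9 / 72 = -1871 / 72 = -25.99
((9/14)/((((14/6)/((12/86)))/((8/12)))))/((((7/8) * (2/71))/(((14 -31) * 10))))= -2607120/14749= -176.77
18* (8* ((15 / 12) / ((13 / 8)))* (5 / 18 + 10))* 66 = 976800 / 13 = 75138.46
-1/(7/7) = -1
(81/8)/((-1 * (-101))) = 81/808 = 0.10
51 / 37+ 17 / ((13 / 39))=1938 / 37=52.38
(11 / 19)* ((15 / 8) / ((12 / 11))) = 605 / 608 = 1.00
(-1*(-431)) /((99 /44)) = 1724 /9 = 191.56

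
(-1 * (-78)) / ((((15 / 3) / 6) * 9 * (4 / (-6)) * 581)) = -78 / 2905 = -0.03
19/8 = 2.38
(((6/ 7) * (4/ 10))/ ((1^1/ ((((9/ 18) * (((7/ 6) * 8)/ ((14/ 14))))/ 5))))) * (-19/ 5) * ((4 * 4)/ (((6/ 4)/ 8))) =-38912/ 375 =-103.77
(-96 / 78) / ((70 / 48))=-384 / 455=-0.84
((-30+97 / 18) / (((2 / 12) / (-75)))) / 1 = 11075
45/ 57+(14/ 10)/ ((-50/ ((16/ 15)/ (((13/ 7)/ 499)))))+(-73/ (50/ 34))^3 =-1416312999236/ 11578125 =-122326.63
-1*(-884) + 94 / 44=19495 / 22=886.14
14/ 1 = 14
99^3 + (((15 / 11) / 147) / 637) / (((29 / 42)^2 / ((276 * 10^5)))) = 5722830363213 / 5892887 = 971142.05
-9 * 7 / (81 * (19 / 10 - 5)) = 70 / 279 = 0.25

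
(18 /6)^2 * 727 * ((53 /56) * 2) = 346779 /28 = 12384.96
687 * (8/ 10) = 2748/ 5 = 549.60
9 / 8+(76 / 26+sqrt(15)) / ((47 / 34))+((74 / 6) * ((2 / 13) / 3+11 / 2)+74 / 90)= 34 * sqrt(15) / 47+1227167 / 16920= 75.33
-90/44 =-45/22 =-2.05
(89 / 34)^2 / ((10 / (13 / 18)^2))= 1338649 / 3745440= 0.36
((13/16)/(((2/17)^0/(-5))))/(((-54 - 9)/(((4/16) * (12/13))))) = 5/336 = 0.01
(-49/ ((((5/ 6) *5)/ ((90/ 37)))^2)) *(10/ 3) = -381024/ 6845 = -55.66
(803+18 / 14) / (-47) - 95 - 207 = -104988 / 329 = -319.11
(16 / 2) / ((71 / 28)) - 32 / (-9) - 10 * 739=-4717922 / 639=-7383.29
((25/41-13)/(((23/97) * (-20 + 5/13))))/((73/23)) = 640588/763215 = 0.84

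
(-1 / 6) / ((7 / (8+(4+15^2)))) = -79 / 14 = -5.64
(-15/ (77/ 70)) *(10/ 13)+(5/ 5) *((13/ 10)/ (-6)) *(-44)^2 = -429.96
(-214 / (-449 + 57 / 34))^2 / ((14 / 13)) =344111144 / 1619195767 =0.21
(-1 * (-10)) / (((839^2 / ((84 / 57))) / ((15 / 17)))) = 4200 / 227366483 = 0.00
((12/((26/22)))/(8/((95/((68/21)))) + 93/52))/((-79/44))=-46347840/16892017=-2.74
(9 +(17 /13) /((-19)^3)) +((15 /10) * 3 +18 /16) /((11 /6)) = 47346929 /3923348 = 12.07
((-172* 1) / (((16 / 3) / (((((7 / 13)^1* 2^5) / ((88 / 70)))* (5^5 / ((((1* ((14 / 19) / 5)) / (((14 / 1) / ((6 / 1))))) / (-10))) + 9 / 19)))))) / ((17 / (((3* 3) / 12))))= 40516314195 / 4199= 9649038.87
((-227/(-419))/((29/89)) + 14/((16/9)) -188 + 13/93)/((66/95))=-153149236565/596662704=-256.68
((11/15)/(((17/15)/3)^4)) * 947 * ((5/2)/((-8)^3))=-14238736875/85525504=-166.49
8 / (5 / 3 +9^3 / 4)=96 / 2207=0.04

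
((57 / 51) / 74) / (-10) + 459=5774201 / 12580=459.00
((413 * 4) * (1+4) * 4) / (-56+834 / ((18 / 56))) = 885 / 68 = 13.01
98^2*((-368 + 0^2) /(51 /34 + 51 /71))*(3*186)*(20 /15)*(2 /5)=-35560835072 /75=-474144467.63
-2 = -2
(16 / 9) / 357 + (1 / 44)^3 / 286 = 389805197 / 78277110912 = 0.00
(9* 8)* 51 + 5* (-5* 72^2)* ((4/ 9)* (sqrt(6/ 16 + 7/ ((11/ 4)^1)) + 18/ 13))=-14400* sqrt(5654)/ 11 - 989064/ 13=-174516.43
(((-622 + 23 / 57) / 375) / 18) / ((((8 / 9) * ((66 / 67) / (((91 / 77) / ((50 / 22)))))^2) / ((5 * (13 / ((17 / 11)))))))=-31766574593 / 26163000000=-1.21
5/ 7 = 0.71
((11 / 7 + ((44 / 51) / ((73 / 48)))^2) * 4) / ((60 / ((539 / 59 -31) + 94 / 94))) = -8374986631 / 3180267265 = -2.63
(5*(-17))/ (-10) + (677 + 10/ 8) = 686.75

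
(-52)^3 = -140608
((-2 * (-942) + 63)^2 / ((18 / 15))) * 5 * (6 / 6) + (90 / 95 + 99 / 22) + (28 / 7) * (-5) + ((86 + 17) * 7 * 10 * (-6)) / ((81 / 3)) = 2700674944 / 171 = 15793420.73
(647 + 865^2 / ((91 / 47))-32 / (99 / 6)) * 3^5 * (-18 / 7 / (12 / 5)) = -706178710890 / 7007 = -100781891.09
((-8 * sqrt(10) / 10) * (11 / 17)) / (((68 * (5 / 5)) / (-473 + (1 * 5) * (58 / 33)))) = 15319 * sqrt(10) / 4335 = 11.17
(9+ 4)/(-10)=-13/10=-1.30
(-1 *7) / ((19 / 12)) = -84 / 19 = -4.42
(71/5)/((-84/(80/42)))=-142/441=-0.32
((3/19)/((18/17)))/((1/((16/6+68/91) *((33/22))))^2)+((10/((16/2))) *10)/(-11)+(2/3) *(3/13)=2.93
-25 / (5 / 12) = -60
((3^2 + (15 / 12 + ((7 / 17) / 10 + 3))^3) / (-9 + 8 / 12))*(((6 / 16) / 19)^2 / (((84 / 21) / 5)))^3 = -7565886213273 / 6204520851661704396800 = -0.00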